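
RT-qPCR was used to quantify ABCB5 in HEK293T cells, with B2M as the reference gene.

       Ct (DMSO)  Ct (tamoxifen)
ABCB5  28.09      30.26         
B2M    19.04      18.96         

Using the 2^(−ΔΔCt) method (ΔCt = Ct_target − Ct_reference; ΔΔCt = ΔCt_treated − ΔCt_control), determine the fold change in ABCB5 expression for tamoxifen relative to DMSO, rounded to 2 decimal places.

ΔCt(DMSO) = 28.090 − 19.040 = 9.050
ΔCt(tamoxifen) = 30.260 − 18.960 = 11.300
ΔΔCt = 11.300 − 9.050 = 2.250
Fold change = 2^(−2.250) = 0.210

0.21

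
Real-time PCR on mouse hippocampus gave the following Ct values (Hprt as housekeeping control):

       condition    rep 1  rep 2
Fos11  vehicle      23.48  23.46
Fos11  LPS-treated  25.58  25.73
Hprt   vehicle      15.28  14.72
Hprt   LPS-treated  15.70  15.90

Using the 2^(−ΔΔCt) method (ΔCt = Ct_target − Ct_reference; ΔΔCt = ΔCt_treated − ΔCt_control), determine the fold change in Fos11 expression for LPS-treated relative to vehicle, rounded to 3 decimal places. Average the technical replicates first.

Mean Ct: Fos11 vehicle 23.470; Fos11 LPS-treated 25.655; Hprt vehicle 15.000; Hprt LPS-treated 15.800
ΔCt(vehicle) = 23.470 − 15.000 = 8.470
ΔCt(LPS-treated) = 25.655 − 15.800 = 9.855
ΔΔCt = 9.855 − 8.470 = 1.385
Fold change = 2^(−1.385) = 0.3829

0.383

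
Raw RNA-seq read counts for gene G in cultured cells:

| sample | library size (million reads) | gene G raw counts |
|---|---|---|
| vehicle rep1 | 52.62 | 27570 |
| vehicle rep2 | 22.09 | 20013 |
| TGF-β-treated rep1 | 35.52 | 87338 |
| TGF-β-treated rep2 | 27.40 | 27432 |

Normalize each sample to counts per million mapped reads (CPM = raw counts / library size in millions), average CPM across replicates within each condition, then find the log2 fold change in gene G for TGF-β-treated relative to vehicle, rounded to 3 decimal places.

1.275

CPM(vehicle rep1) = 27570 / 52.62 = 523.9453
CPM(vehicle rep2) = 20013 / 22.09 = 905.9756
CPM(TGF-β-treated rep1) = 87338 / 35.52 = 2458.8401
CPM(TGF-β-treated rep2) = 27432 / 27.40 = 1001.1679
mean CPM(vehicle) = 714.9604; mean CPM(TGF-β-treated) = 1730.0040
Fold change = 1730.0040 / 714.9604 = 2.41972
log2(2.41972) = 1.2748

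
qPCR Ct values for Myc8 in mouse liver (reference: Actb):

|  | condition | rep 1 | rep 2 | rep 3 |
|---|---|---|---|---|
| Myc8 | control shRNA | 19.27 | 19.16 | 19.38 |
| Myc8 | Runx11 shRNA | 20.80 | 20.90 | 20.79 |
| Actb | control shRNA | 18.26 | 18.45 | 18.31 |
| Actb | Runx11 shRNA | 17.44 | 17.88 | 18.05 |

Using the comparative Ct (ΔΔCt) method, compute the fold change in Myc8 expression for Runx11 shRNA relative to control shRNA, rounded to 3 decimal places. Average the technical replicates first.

Mean Ct: Myc8 control shRNA 19.270; Myc8 Runx11 shRNA 20.830; Actb control shRNA 18.340; Actb Runx11 shRNA 17.790
ΔCt(control shRNA) = 19.270 − 18.340 = 0.930
ΔCt(Runx11 shRNA) = 20.830 − 17.790 = 3.040
ΔΔCt = 3.040 − 0.930 = 2.110
Fold change = 2^(−2.110) = 0.2316

0.232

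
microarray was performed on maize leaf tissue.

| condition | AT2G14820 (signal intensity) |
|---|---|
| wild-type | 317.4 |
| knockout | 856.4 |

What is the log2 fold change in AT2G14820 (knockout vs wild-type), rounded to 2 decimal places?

1.43

Fold change = 856.4 / 317.4 = 2.6982
log2(2.6982) = 1.432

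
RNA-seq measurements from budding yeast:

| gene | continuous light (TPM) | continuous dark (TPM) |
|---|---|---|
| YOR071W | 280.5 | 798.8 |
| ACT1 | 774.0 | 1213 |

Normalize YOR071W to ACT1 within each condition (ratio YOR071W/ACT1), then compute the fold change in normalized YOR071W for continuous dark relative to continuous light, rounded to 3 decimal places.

1.817

YOR071W/ACT1 (continuous light) = 280.5 / 774.0 = 0.3624
YOR071W/ACT1 (continuous dark) = 798.8 / 1213 = 0.65853
Fold change = 0.65853 / 0.3624 = 1.8171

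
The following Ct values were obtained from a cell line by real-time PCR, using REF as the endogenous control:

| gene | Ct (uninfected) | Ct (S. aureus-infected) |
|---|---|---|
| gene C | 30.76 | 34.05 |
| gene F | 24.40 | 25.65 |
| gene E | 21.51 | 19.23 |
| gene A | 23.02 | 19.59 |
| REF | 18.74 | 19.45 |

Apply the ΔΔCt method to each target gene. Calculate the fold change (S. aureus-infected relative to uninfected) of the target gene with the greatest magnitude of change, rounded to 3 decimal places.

gene C: ΔΔCt = (34.05−19.45) − (30.76−18.74) = 14.60 − 12.02 = 2.58; fold change = 2^-2.58 = 0.167
gene F: ΔΔCt = (25.65−19.45) − (24.40−18.74) = 6.20 − 5.66 = 0.54; fold change = 2^-0.54 = 0.688
gene E: ΔΔCt = (19.23−19.45) − (21.51−18.74) = -0.22 − 2.77 = -2.99; fold change = 2^2.99 = 7.945
gene A: ΔΔCt = (19.59−19.45) − (23.02−18.74) = 0.14 − 4.28 = -4.14; fold change = 2^4.14 = 17.630
gene A has the largest |ΔΔCt| = 4.14.

17.630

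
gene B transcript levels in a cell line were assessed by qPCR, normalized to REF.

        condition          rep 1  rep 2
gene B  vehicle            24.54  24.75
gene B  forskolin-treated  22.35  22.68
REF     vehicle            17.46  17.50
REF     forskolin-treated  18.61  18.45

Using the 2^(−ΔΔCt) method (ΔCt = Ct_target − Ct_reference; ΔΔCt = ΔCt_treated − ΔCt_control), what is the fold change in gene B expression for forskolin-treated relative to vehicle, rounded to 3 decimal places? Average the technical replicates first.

9.063

Mean Ct: gene B vehicle 24.645; gene B forskolin-treated 22.515; REF vehicle 17.480; REF forskolin-treated 18.530
ΔCt(vehicle) = 24.645 − 17.480 = 7.165
ΔCt(forskolin-treated) = 22.515 − 18.530 = 3.985
ΔΔCt = 3.985 − 7.165 = -3.180
Fold change = 2^(−(-3.180)) = 2^3.180 = 9.0631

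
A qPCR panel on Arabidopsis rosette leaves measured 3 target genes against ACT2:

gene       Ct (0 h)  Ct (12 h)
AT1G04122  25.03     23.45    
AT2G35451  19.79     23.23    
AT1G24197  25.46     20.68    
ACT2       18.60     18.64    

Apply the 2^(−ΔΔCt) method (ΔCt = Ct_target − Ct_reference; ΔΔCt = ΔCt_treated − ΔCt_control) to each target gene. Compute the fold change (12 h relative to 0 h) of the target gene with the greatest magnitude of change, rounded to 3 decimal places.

28.246

AT1G04122: ΔΔCt = (23.45−18.64) − (25.03−18.60) = 4.81 − 6.43 = -1.62; fold change = 2^1.62 = 3.074
AT2G35451: ΔΔCt = (23.23−18.64) − (19.79−18.60) = 4.59 − 1.19 = 3.40; fold change = 2^-3.40 = 0.095
AT1G24197: ΔΔCt = (20.68−18.64) − (25.46−18.60) = 2.04 − 6.86 = -4.82; fold change = 2^4.82 = 28.246
AT1G24197 has the largest |ΔΔCt| = 4.82.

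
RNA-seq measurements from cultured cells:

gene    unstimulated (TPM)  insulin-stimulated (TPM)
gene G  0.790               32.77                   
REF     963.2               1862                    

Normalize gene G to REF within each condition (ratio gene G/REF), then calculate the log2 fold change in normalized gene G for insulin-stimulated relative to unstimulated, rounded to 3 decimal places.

4.423

gene G/REF (unstimulated) = 0.790 / 963.2 = 0.00082018
gene G/REF (insulin-stimulated) = 32.77 / 1862 = 0.017599
Fold change = 0.017599 / 0.00082018 = 21.4578
log2(21.4578) = 4.4234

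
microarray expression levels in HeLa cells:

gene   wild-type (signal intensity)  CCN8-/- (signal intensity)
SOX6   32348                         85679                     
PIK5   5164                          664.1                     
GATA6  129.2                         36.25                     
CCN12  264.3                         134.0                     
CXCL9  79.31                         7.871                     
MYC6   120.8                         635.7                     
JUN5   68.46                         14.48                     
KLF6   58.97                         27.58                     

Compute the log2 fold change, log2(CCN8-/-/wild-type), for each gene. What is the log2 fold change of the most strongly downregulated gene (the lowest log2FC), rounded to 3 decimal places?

log2(85679/32348) = 1.405  (SOX6)
log2(664.1/5164) = -2.959  (PIK5)
log2(36.25/129.2) = -1.834  (GATA6)
log2(134.0/264.3) = -0.980  (CCN12)
log2(7.871/79.31) = -3.333  (CXCL9)
log2(635.7/120.8) = 2.396  (MYC6)
log2(14.48/68.46) = -2.241  (JUN5)
log2(27.58/58.97) = -1.096  (KLF6)
CXCL9 is most strongly downregulated.

-3.333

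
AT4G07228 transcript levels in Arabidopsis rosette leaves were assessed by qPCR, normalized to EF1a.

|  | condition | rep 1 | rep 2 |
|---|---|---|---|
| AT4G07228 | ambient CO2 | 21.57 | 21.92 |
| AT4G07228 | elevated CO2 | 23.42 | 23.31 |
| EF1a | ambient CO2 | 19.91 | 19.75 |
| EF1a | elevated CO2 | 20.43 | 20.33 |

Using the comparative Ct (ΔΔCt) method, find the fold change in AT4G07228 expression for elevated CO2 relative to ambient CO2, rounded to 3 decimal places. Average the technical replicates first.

0.476

Mean Ct: AT4G07228 ambient CO2 21.745; AT4G07228 elevated CO2 23.365; EF1a ambient CO2 19.830; EF1a elevated CO2 20.380
ΔCt(ambient CO2) = 21.745 − 19.830 = 1.915
ΔCt(elevated CO2) = 23.365 − 20.380 = 2.985
ΔΔCt = 2.985 − 1.915 = 1.070
Fold change = 2^(−1.070) = 0.4763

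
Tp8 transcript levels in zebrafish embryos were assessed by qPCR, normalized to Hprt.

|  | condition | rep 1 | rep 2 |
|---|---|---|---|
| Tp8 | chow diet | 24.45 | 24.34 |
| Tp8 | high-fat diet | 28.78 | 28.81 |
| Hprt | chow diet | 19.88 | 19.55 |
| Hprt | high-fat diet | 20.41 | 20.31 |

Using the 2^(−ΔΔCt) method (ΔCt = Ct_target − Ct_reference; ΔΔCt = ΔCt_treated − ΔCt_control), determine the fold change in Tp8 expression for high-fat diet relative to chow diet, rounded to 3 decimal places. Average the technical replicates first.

Mean Ct: Tp8 chow diet 24.395; Tp8 high-fat diet 28.795; Hprt chow diet 19.715; Hprt high-fat diet 20.360
ΔCt(chow diet) = 24.395 − 19.715 = 4.680
ΔCt(high-fat diet) = 28.795 − 20.360 = 8.435
ΔΔCt = 8.435 − 4.680 = 3.755
Fold change = 2^(−3.755) = 0.0741

0.074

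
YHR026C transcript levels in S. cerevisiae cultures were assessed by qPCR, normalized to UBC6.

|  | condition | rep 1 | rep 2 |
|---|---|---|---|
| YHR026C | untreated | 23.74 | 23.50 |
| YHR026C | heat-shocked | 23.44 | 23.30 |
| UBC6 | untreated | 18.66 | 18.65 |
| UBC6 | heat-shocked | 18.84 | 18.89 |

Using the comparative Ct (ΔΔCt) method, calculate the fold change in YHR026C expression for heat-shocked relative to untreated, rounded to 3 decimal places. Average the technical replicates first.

1.376

Mean Ct: YHR026C untreated 23.620; YHR026C heat-shocked 23.370; UBC6 untreated 18.655; UBC6 heat-shocked 18.865
ΔCt(untreated) = 23.620 − 18.655 = 4.965
ΔCt(heat-shocked) = 23.370 − 18.865 = 4.505
ΔΔCt = 4.505 − 4.965 = -0.460
Fold change = 2^(−(-0.460)) = 2^0.460 = 1.3755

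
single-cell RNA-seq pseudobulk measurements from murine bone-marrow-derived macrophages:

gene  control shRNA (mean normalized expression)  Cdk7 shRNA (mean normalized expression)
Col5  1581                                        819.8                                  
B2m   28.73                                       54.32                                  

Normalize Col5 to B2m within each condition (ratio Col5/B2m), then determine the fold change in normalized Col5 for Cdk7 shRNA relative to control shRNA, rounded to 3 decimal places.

Col5/B2m (control shRNA) = 1581 / 28.73 = 55.03
Col5/B2m (Cdk7 shRNA) = 819.8 / 54.32 = 15.092
Fold change = 15.092 / 55.03 = 0.2743

0.274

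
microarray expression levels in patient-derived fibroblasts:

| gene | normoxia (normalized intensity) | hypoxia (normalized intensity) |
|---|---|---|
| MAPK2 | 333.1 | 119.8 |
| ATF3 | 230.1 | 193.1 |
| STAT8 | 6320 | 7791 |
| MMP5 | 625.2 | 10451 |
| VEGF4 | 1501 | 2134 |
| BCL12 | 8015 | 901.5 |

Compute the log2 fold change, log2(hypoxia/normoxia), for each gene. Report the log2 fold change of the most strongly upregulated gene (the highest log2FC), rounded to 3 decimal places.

log2(119.8/333.1) = -1.475  (MAPK2)
log2(193.1/230.1) = -0.253  (ATF3)
log2(7791/6320) = 0.302  (STAT8)
log2(10451/625.2) = 4.063  (MMP5)
log2(2134/1501) = 0.508  (VEGF4)
log2(901.5/8015) = -3.152  (BCL12)
MMP5 is most strongly upregulated.

4.063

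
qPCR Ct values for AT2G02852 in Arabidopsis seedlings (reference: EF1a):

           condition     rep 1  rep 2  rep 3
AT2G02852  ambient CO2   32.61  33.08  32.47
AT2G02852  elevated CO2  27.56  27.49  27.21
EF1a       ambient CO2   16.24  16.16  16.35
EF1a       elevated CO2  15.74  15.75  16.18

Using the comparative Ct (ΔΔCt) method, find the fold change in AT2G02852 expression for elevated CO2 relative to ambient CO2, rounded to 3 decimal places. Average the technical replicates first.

Mean Ct: AT2G02852 ambient CO2 32.720; AT2G02852 elevated CO2 27.420; EF1a ambient CO2 16.250; EF1a elevated CO2 15.890
ΔCt(ambient CO2) = 32.720 − 16.250 = 16.470
ΔCt(elevated CO2) = 27.420 − 15.890 = 11.530
ΔΔCt = 11.530 − 16.470 = -4.940
Fold change = 2^(−(-4.940)) = 2^4.940 = 30.6965

30.696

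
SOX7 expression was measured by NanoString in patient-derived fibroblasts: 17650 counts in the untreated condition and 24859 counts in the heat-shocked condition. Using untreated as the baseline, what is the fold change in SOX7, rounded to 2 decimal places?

1.41

Fold change = 24859 / 17650 = 1.408
SOX7 is upregulated.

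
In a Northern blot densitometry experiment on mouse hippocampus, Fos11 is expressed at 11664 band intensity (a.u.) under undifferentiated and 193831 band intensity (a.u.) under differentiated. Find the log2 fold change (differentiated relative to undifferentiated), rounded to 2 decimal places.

4.05

Fold change = 193831 / 11664 = 16.6179
log2(16.6179) = 4.055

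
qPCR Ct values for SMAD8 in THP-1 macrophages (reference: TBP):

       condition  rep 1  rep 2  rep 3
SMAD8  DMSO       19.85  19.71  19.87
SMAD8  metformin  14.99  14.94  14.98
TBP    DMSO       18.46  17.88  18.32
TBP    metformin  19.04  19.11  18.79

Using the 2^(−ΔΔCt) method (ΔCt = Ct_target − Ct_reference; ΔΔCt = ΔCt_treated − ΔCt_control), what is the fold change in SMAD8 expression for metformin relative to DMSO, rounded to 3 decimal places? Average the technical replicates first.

Mean Ct: SMAD8 DMSO 19.810; SMAD8 metformin 14.970; TBP DMSO 18.220; TBP metformin 18.980
ΔCt(DMSO) = 19.810 − 18.220 = 1.590
ΔCt(metformin) = 14.970 − 18.980 = -4.010
ΔΔCt = -4.010 − 1.590 = -5.600
Fold change = 2^(−(-5.600)) = 2^5.600 = 48.5029

48.503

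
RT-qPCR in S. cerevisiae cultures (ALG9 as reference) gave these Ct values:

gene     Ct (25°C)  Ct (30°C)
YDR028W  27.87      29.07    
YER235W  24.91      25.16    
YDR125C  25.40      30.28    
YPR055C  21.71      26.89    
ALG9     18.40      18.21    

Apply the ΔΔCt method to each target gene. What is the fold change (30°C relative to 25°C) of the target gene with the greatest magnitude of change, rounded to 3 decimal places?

YDR028W: ΔΔCt = (29.07−18.21) − (27.87−18.40) = 10.86 − 9.47 = 1.39; fold change = 2^-1.39 = 0.382
YER235W: ΔΔCt = (25.16−18.21) − (24.91−18.40) = 6.95 − 6.51 = 0.44; fold change = 2^-0.44 = 0.737
YDR125C: ΔΔCt = (30.28−18.21) − (25.40−18.40) = 12.07 − 7.00 = 5.07; fold change = 2^-5.07 = 0.030
YPR055C: ΔΔCt = (26.89−18.21) − (21.71−18.40) = 8.68 − 3.31 = 5.37; fold change = 2^-5.37 = 0.024
YPR055C has the largest |ΔΔCt| = 5.37.

0.024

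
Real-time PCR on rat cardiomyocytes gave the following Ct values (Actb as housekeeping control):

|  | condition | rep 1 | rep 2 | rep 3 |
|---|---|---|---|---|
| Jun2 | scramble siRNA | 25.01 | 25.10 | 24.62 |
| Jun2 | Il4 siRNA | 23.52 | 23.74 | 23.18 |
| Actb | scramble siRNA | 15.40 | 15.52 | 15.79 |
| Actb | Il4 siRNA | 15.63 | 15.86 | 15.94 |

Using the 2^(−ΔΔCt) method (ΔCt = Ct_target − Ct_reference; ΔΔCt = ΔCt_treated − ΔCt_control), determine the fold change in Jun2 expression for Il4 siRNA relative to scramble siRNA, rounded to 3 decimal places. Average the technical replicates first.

3.182

Mean Ct: Jun2 scramble siRNA 24.910; Jun2 Il4 siRNA 23.480; Actb scramble siRNA 15.570; Actb Il4 siRNA 15.810
ΔCt(scramble siRNA) = 24.910 − 15.570 = 9.340
ΔCt(Il4 siRNA) = 23.480 − 15.810 = 7.670
ΔΔCt = 7.670 − 9.340 = -1.670
Fold change = 2^(−(-1.670)) = 2^1.670 = 3.1821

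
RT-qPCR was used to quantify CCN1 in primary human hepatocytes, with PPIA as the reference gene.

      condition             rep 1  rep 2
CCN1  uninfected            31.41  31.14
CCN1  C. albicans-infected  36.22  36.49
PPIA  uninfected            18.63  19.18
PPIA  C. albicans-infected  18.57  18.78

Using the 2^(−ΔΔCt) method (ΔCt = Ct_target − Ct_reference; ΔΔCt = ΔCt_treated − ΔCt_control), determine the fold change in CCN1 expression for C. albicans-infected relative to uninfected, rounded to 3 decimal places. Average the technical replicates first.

0.025

Mean Ct: CCN1 uninfected 31.275; CCN1 C. albicans-infected 36.355; PPIA uninfected 18.905; PPIA C. albicans-infected 18.675
ΔCt(uninfected) = 31.275 − 18.905 = 12.370
ΔCt(C. albicans-infected) = 36.355 − 18.675 = 17.680
ΔΔCt = 17.680 − 12.370 = 5.310
Fold change = 2^(−5.310) = 0.0252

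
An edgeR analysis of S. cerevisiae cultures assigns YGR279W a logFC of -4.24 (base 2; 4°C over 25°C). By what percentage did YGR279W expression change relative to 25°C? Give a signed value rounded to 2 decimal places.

-94.71%

Fold change = 2^(-4.24) = 0.0529
Percent change = (FC − 1) × 100% = (0.0529 − 1) × 100 = -94.71%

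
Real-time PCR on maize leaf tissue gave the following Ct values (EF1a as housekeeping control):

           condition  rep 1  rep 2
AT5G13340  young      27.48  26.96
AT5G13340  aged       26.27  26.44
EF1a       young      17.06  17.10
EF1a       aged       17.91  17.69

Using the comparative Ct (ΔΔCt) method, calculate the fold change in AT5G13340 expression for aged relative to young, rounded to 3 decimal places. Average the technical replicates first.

3.000

Mean Ct: AT5G13340 young 27.220; AT5G13340 aged 26.355; EF1a young 17.080; EF1a aged 17.800
ΔCt(young) = 27.220 − 17.080 = 10.140
ΔCt(aged) = 26.355 − 17.800 = 8.555
ΔΔCt = 8.555 − 10.140 = -1.585
Fold change = 2^(−(-1.585)) = 2^1.585 = 3.0001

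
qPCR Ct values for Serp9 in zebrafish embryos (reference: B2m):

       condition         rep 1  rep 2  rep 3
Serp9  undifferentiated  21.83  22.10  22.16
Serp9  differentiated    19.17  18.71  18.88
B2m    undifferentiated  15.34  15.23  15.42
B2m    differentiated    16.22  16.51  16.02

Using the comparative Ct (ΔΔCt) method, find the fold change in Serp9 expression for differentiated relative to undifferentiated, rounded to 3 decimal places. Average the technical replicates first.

Mean Ct: Serp9 undifferentiated 22.030; Serp9 differentiated 18.920; B2m undifferentiated 15.330; B2m differentiated 16.250
ΔCt(undifferentiated) = 22.030 − 15.330 = 6.700
ΔCt(differentiated) = 18.920 − 16.250 = 2.670
ΔΔCt = 2.670 − 6.700 = -4.030
Fold change = 2^(−(-4.030)) = 2^4.030 = 16.3362

16.336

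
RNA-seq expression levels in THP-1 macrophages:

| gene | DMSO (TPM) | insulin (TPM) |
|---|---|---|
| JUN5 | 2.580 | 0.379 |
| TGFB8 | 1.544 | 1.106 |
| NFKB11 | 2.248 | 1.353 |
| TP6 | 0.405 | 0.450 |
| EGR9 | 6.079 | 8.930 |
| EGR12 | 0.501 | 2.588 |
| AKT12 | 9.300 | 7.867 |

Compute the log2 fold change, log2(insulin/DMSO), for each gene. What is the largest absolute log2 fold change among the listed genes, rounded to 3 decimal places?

2.767

log2(0.379/2.580) = -2.767  (JUN5)
log2(1.106/1.544) = -0.481  (TGFB8)
log2(1.353/2.248) = -0.732  (NFKB11)
log2(0.450/0.405) = 0.152  (TP6)
log2(8.930/6.079) = 0.555  (EGR9)
log2(2.588/0.501) = 2.369  (EGR12)
log2(7.867/9.300) = -0.241  (AKT12)
The largest magnitude belongs to JUN5.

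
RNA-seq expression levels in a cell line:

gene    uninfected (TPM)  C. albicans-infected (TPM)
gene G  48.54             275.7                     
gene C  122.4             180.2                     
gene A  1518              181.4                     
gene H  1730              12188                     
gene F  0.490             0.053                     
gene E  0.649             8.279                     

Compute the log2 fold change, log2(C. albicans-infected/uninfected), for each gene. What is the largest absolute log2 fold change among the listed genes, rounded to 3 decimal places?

3.673

log2(275.7/48.54) = 2.506  (gene G)
log2(180.2/122.4) = 0.558  (gene C)
log2(181.4/1518) = -3.065  (gene A)
log2(12188/1730) = 2.817  (gene H)
log2(0.053/0.490) = -3.209  (gene F)
log2(8.279/0.649) = 3.673  (gene E)
The largest magnitude belongs to gene E.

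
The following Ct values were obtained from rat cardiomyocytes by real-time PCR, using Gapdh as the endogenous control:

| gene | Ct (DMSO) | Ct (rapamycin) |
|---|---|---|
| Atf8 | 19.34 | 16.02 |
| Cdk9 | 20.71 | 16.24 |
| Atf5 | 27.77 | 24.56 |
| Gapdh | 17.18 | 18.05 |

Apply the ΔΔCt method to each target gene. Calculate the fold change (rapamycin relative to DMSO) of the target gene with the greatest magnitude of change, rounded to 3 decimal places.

40.504

Atf8: ΔΔCt = (16.02−18.05) − (19.34−17.18) = -2.03 − 2.16 = -4.19; fold change = 2^4.19 = 18.252
Cdk9: ΔΔCt = (16.24−18.05) − (20.71−17.18) = -1.81 − 3.53 = -5.34; fold change = 2^5.34 = 40.504
Atf5: ΔΔCt = (24.56−18.05) − (27.77−17.18) = 6.51 − 10.59 = -4.08; fold change = 2^4.08 = 16.912
Cdk9 has the largest |ΔΔCt| = 5.34.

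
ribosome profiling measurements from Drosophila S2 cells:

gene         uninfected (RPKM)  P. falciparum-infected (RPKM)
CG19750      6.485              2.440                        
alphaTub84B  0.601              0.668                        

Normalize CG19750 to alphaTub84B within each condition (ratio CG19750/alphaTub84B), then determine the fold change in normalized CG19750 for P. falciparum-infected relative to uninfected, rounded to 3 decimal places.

CG19750/alphaTub84B (uninfected) = 6.485 / 0.601 = 10.79
CG19750/alphaTub84B (P. falciparum-infected) = 2.440 / 0.668 = 3.6527
Fold change = 3.6527 / 10.79 = 0.3385

0.339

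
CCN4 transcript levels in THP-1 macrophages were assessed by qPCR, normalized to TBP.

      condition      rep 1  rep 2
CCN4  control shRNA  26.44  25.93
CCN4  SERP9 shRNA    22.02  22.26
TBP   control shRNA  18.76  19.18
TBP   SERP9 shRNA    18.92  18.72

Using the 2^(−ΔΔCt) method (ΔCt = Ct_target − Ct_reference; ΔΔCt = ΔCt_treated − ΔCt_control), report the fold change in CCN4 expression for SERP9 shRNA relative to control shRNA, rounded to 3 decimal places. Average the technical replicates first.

Mean Ct: CCN4 control shRNA 26.185; CCN4 SERP9 shRNA 22.140; TBP control shRNA 18.970; TBP SERP9 shRNA 18.820
ΔCt(control shRNA) = 26.185 − 18.970 = 7.215
ΔCt(SERP9 shRNA) = 22.140 − 18.820 = 3.320
ΔΔCt = 3.320 − 7.215 = -3.895
Fold change = 2^(−(-3.895)) = 2^3.895 = 14.8769

14.877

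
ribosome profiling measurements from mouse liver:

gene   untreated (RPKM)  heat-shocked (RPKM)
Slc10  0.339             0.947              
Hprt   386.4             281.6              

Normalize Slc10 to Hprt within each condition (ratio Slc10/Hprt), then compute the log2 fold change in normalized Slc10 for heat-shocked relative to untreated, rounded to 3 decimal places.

1.939

Slc10/Hprt (untreated) = 0.339 / 386.4 = 0.00087733
Slc10/Hprt (heat-shocked) = 0.947 / 281.6 = 0.0033629
Fold change = 0.0033629 / 0.00087733 = 3.8331
log2(3.8331) = 1.9385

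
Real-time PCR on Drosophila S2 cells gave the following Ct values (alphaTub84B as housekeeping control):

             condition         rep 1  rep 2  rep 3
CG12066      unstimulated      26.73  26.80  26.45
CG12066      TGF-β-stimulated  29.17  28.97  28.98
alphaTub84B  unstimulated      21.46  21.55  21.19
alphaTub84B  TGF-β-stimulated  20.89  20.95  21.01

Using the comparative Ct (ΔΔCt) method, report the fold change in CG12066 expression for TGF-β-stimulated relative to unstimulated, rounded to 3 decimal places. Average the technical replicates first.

Mean Ct: CG12066 unstimulated 26.660; CG12066 TGF-β-stimulated 29.040; alphaTub84B unstimulated 21.400; alphaTub84B TGF-β-stimulated 20.950
ΔCt(unstimulated) = 26.660 − 21.400 = 5.260
ΔCt(TGF-β-stimulated) = 29.040 − 20.950 = 8.090
ΔΔCt = 8.090 − 5.260 = 2.830
Fold change = 2^(−2.830) = 0.1406

0.141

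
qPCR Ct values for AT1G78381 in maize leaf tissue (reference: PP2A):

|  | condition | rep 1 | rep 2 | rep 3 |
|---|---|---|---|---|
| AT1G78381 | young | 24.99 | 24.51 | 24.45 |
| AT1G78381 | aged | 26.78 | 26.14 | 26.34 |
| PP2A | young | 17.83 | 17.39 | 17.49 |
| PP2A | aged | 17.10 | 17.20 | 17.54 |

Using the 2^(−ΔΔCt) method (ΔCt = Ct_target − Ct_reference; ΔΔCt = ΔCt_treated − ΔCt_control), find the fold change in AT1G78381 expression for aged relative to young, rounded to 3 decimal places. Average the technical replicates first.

0.240

Mean Ct: AT1G78381 young 24.650; AT1G78381 aged 26.420; PP2A young 17.570; PP2A aged 17.280
ΔCt(young) = 24.650 − 17.570 = 7.080
ΔCt(aged) = 26.420 − 17.280 = 9.140
ΔΔCt = 9.140 − 7.080 = 2.060
Fold change = 2^(−2.060) = 0.2398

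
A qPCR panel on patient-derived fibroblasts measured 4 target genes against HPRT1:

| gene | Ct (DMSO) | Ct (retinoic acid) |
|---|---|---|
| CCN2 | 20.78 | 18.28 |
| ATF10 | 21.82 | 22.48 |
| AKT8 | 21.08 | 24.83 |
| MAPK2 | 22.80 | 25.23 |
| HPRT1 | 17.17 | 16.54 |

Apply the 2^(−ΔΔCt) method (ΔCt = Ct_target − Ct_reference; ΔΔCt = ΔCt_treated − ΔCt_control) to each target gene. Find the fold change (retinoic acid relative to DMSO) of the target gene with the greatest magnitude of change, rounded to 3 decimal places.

CCN2: ΔΔCt = (18.28−16.54) − (20.78−17.17) = 1.74 − 3.61 = -1.87; fold change = 2^1.87 = 3.655
ATF10: ΔΔCt = (22.48−16.54) − (21.82−17.17) = 5.94 − 4.65 = 1.29; fold change = 2^-1.29 = 0.409
AKT8: ΔΔCt = (24.83−16.54) − (21.08−17.17) = 8.29 − 3.91 = 4.38; fold change = 2^-4.38 = 0.048
MAPK2: ΔΔCt = (25.23−16.54) − (22.80−17.17) = 8.69 − 5.63 = 3.06; fold change = 2^-3.06 = 0.120
AKT8 has the largest |ΔΔCt| = 4.38.

0.048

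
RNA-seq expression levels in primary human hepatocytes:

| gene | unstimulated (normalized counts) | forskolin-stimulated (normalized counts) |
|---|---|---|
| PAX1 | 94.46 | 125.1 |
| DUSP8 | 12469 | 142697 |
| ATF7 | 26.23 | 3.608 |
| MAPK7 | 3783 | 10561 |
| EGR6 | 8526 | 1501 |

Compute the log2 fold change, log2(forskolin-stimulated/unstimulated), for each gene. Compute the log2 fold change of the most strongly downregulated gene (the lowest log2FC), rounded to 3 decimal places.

-2.862

log2(125.1/94.46) = 0.405  (PAX1)
log2(142697/12469) = 3.517  (DUSP8)
log2(3.608/26.23) = -2.862  (ATF7)
log2(10561/3783) = 1.481  (MAPK7)
log2(1501/8526) = -2.506  (EGR6)
ATF7 is most strongly downregulated.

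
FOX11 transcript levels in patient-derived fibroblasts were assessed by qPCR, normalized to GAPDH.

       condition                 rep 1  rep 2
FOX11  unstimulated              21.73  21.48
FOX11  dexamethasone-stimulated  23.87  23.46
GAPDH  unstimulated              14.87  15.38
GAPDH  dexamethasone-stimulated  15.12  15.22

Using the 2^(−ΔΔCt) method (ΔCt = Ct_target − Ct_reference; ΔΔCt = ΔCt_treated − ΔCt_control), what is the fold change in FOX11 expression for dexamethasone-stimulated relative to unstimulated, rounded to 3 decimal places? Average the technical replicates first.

Mean Ct: FOX11 unstimulated 21.605; FOX11 dexamethasone-stimulated 23.665; GAPDH unstimulated 15.125; GAPDH dexamethasone-stimulated 15.170
ΔCt(unstimulated) = 21.605 − 15.125 = 6.480
ΔCt(dexamethasone-stimulated) = 23.665 − 15.170 = 8.495
ΔΔCt = 8.495 − 6.480 = 2.015
Fold change = 2^(−2.015) = 0.2474

0.247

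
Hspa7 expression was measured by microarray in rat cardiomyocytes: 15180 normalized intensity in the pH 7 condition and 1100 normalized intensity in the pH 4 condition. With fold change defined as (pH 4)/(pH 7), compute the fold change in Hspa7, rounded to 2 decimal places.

0.07

Fold change = 1100 / 15180 = 0.072
Hspa7 is downregulated.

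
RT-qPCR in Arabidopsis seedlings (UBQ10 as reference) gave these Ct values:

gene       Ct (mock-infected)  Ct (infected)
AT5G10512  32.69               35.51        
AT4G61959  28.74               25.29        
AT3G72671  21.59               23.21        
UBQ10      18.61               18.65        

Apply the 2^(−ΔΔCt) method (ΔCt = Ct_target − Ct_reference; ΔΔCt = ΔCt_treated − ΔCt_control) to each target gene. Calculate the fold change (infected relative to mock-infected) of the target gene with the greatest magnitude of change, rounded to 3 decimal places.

AT5G10512: ΔΔCt = (35.51−18.65) − (32.69−18.61) = 16.86 − 14.08 = 2.78; fold change = 2^-2.78 = 0.146
AT4G61959: ΔΔCt = (25.29−18.65) − (28.74−18.61) = 6.64 − 10.13 = -3.49; fold change = 2^3.49 = 11.236
AT3G72671: ΔΔCt = (23.21−18.65) − (21.59−18.61) = 4.56 − 2.98 = 1.58; fold change = 2^-1.58 = 0.334
AT4G61959 has the largest |ΔΔCt| = 3.49.

11.236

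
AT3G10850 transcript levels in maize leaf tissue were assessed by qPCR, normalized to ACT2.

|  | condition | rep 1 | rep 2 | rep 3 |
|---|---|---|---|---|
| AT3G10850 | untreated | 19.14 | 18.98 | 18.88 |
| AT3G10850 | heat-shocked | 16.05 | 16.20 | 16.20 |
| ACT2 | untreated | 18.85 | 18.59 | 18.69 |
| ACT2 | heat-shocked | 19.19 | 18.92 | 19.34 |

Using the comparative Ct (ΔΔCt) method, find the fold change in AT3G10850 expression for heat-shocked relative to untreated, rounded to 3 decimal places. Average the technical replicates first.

Mean Ct: AT3G10850 untreated 19.000; AT3G10850 heat-shocked 16.150; ACT2 untreated 18.710; ACT2 heat-shocked 19.150
ΔCt(untreated) = 19.000 − 18.710 = 0.290
ΔCt(heat-shocked) = 16.150 − 19.150 = -3.000
ΔΔCt = -3.000 − 0.290 = -3.290
Fold change = 2^(−(-3.290)) = 2^3.290 = 9.7811

9.781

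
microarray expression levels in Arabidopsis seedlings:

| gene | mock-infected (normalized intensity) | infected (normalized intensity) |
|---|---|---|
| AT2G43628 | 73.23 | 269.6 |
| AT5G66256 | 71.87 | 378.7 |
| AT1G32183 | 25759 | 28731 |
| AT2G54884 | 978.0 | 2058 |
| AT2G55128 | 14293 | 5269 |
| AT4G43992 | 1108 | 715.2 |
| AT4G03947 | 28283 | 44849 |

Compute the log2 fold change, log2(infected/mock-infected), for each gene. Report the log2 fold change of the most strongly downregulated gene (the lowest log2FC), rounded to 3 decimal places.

log2(269.6/73.23) = 1.880  (AT2G43628)
log2(378.7/71.87) = 2.398  (AT5G66256)
log2(28731/25759) = 0.158  (AT1G32183)
log2(2058/978.0) = 1.073  (AT2G54884)
log2(5269/14293) = -1.440  (AT2G55128)
log2(715.2/1108) = -0.632  (AT4G43992)
log2(44849/28283) = 0.665  (AT4G03947)
AT2G55128 is most strongly downregulated.

-1.440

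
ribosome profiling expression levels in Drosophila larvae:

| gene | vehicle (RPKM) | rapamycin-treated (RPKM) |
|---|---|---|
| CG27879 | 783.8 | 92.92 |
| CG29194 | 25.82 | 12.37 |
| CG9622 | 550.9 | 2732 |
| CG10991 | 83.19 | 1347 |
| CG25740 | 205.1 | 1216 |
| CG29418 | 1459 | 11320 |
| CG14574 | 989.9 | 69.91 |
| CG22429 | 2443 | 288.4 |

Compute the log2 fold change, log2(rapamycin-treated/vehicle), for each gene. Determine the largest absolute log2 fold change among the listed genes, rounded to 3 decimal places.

log2(92.92/783.8) = -3.076  (CG27879)
log2(12.37/25.82) = -1.062  (CG29194)
log2(2732/550.9) = 2.310  (CG9622)
log2(1347/83.19) = 4.017  (CG10991)
log2(1216/205.1) = 2.568  (CG25740)
log2(11320/1459) = 2.956  (CG29418)
log2(69.91/989.9) = -3.824  (CG14574)
log2(288.4/2443) = -3.083  (CG22429)
The largest magnitude belongs to CG10991.

4.017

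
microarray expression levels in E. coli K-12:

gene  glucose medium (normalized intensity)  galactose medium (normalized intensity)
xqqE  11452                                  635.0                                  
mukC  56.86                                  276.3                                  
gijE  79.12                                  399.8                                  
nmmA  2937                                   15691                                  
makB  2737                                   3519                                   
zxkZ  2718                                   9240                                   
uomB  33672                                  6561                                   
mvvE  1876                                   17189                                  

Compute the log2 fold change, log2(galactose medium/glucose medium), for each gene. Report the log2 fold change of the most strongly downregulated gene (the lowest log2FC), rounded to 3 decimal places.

-4.173

log2(635.0/11452) = -4.173  (xqqE)
log2(276.3/56.86) = 2.281  (mukC)
log2(399.8/79.12) = 2.337  (gijE)
log2(15691/2937) = 2.418  (nmmA)
log2(3519/2737) = 0.363  (makB)
log2(9240/2718) = 1.765  (zxkZ)
log2(6561/33672) = -2.360  (uomB)
log2(17189/1876) = 3.196  (mvvE)
xqqE is most strongly downregulated.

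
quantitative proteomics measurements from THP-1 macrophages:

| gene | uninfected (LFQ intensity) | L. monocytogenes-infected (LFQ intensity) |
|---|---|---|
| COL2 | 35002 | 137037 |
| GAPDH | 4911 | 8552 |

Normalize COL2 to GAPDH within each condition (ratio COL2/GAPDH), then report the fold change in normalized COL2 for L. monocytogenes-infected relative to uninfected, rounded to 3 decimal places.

COL2/GAPDH (uninfected) = 35002 / 4911 = 7.1273
COL2/GAPDH (L. monocytogenes-infected) = 137037 / 8552 = 16.024
Fold change = 16.024 / 7.1273 = 2.2483

2.248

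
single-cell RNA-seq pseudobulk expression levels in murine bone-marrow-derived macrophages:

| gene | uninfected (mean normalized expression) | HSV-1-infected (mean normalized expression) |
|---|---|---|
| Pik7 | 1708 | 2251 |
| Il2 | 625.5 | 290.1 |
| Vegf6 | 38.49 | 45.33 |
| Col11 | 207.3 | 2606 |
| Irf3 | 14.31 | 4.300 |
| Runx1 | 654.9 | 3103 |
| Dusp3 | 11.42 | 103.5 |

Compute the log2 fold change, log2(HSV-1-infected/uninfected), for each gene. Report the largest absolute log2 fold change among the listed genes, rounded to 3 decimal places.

3.652

log2(2251/1708) = 0.398  (Pik7)
log2(290.1/625.5) = -1.108  (Il2)
log2(45.33/38.49) = 0.236  (Vegf6)
log2(2606/207.3) = 3.652  (Col11)
log2(4.300/14.31) = -1.735  (Irf3)
log2(3103/654.9) = 2.244  (Runx1)
log2(103.5/11.42) = 3.180  (Dusp3)
The largest magnitude belongs to Col11.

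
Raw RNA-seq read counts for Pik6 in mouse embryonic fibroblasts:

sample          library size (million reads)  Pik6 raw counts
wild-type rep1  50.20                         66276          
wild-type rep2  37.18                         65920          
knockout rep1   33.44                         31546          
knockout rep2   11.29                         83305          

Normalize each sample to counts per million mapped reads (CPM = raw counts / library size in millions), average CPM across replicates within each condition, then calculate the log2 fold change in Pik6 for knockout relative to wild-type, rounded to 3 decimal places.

CPM(wild-type rep1) = 66276 / 50.20 = 1320.2390
CPM(wild-type rep2) = 65920 / 37.18 = 1772.9962
CPM(knockout rep1) = 31546 / 33.44 = 943.3612
CPM(knockout rep2) = 83305 / 11.29 = 7378.6537
mean CPM(wild-type) = 1546.6176; mean CPM(knockout) = 4161.0075
Fold change = 4161.0075 / 1546.6176 = 2.69039
log2(2.69039) = 1.4278

1.428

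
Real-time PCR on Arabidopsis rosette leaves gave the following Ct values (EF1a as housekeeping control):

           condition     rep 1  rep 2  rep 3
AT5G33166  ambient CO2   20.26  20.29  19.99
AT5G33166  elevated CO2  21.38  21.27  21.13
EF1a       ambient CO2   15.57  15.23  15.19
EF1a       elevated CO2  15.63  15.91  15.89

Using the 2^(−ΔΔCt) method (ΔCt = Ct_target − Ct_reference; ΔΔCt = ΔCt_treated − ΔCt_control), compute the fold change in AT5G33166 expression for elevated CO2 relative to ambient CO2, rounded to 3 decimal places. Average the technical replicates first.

Mean Ct: AT5G33166 ambient CO2 20.180; AT5G33166 elevated CO2 21.260; EF1a ambient CO2 15.330; EF1a elevated CO2 15.810
ΔCt(ambient CO2) = 20.180 − 15.330 = 4.850
ΔCt(elevated CO2) = 21.260 − 15.810 = 5.450
ΔΔCt = 5.450 − 4.850 = 0.600
Fold change = 2^(−0.600) = 0.6598

0.660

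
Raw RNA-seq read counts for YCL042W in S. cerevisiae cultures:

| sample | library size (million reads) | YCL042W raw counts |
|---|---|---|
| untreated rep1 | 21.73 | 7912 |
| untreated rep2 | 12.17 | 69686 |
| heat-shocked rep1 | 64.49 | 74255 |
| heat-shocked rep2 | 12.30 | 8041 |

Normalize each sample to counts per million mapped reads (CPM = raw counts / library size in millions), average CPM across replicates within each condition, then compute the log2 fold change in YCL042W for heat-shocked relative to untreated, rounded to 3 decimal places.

-1.754

CPM(untreated rep1) = 7912 / 21.73 = 364.1049
CPM(untreated rep2) = 69686 / 12.17 = 5726.0477
CPM(heat-shocked rep1) = 74255 / 64.49 = 1151.4188
CPM(heat-shocked rep2) = 8041 / 12.30 = 653.7398
mean CPM(untreated) = 3045.0763; mean CPM(heat-shocked) = 902.5793
Fold change = 902.5793 / 3045.0763 = 0.29641
log2(0.29641) = -1.7544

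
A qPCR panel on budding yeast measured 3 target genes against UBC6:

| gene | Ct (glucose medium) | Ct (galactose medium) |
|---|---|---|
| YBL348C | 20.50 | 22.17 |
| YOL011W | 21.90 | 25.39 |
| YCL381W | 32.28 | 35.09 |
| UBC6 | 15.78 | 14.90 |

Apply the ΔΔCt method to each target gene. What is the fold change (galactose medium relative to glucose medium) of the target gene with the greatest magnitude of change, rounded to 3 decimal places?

YBL348C: ΔΔCt = (22.17−14.90) − (20.50−15.78) = 7.27 − 4.72 = 2.55; fold change = 2^-2.55 = 0.171
YOL011W: ΔΔCt = (25.39−14.90) − (21.90−15.78) = 10.49 − 6.12 = 4.37; fold change = 2^-4.37 = 0.048
YCL381W: ΔΔCt = (35.09−14.90) − (32.28−15.78) = 20.19 − 16.50 = 3.69; fold change = 2^-3.69 = 0.077
YOL011W has the largest |ΔΔCt| = 4.37.

0.048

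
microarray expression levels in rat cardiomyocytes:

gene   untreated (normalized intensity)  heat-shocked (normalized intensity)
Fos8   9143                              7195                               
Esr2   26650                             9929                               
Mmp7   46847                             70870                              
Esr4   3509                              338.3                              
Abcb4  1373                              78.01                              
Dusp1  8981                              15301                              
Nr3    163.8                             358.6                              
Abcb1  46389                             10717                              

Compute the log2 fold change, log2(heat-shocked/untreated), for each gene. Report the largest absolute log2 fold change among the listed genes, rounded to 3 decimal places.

4.138

log2(7195/9143) = -0.346  (Fos8)
log2(9929/26650) = -1.424  (Esr2)
log2(70870/46847) = 0.597  (Mmp7)
log2(338.3/3509) = -3.375  (Esr4)
log2(78.01/1373) = -4.138  (Abcb4)
log2(15301/8981) = 0.769  (Dusp1)
log2(358.6/163.8) = 1.130  (Nr3)
log2(10717/46389) = -2.114  (Abcb1)
The largest magnitude belongs to Abcb4.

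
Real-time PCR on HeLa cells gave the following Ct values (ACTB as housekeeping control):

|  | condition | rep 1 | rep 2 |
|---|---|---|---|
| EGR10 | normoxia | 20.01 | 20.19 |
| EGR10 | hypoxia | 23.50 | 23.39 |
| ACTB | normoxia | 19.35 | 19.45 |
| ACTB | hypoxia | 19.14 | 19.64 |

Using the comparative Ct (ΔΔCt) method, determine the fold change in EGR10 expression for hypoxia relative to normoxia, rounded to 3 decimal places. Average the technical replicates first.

0.098

Mean Ct: EGR10 normoxia 20.100; EGR10 hypoxia 23.445; ACTB normoxia 19.400; ACTB hypoxia 19.390
ΔCt(normoxia) = 20.100 − 19.400 = 0.700
ΔCt(hypoxia) = 23.445 − 19.390 = 4.055
ΔΔCt = 4.055 − 0.700 = 3.355
Fold change = 2^(−3.355) = 0.0977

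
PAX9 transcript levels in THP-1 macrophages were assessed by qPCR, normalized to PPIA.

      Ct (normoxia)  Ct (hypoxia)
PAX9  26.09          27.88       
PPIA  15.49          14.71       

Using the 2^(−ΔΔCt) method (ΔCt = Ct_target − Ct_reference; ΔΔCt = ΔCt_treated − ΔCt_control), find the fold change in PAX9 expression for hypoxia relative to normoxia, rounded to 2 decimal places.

ΔCt(normoxia) = 26.090 − 15.490 = 10.600
ΔCt(hypoxia) = 27.880 − 14.710 = 13.170
ΔΔCt = 13.170 − 10.600 = 2.570
Fold change = 2^(−2.570) = 0.168

0.17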